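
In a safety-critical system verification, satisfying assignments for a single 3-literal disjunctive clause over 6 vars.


Step 1: Total=2^6=64
Step 2: Unsat when all 3 false: 2^3=8
Step 3: Sat=64-8=56

56


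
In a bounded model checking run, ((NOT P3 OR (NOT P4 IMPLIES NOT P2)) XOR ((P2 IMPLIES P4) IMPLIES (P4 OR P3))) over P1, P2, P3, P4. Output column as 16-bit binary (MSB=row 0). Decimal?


Formula: ((NOT P3 OR (NOT P4 IMPLIES NOT P2)) XOR ((P2 IMPLIES P4) IMPLIES (P4 OR P3))) over P1, P2, P3, P4 (16 rows)
Evaluate each row (bits = P1,P2,P3,P4, MSB first):
  row 0 [0000]: ((NOT 0 OR (NOT 0 IMPLIES NOT 0)) XOR ((0 IMPLIES 0) IMPLIES (0 OR 0))) -> 1
  row 1 [0001]: ((NOT 0 OR (NOT 1 IMPLIES NOT 0)) XOR ((0 IMPLIES 1) IMPLIES (1 OR 0))) -> 0
  row 2 [0010]: ((NOT 1 OR (NOT 0 IMPLIES NOT 0)) XOR ((0 IMPLIES 0) IMPLIES (0 OR 1))) -> 0
  row 3 [0011]: ((NOT 1 OR (NOT 1 IMPLIES NOT 0)) XOR ((0 IMPLIES 1) IMPLIES (1 OR 1))) -> 0
  row 4 [0100]: ((NOT 0 OR (NOT 0 IMPLIES NOT 1)) XOR ((1 IMPLIES 0) IMPLIES (0 OR 0))) -> 0
  row 5 [0101]: ((NOT 0 OR (NOT 1 IMPLIES NOT 1)) XOR ((1 IMPLIES 1) IMPLIES (1 OR 0))) -> 0
  row 6 [0110]: ((NOT 1 OR (NOT 0 IMPLIES NOT 1)) XOR ((1 IMPLIES 0) IMPLIES (0 OR 1))) -> 1
  row 7 [0111]: ((NOT 1 OR (NOT 1 IMPLIES NOT 1)) XOR ((1 IMPLIES 1) IMPLIES (1 OR 1))) -> 0
  row 8 [1000]: ((NOT 0 OR (NOT 0 IMPLIES NOT 0)) XOR ((0 IMPLIES 0) IMPLIES (0 OR 0))) -> 1
  row 9 [1001]: ((NOT 0 OR (NOT 1 IMPLIES NOT 0)) XOR ((0 IMPLIES 1) IMPLIES (1 OR 0))) -> 0
  row 10 [1010]: ((NOT 1 OR (NOT 0 IMPLIES NOT 0)) XOR ((0 IMPLIES 0) IMPLIES (0 OR 1))) -> 0
  row 11 [1011]: ((NOT 1 OR (NOT 1 IMPLIES NOT 0)) XOR ((0 IMPLIES 1) IMPLIES (1 OR 1))) -> 0
  row 12 [1100]: ((NOT 0 OR (NOT 0 IMPLIES NOT 1)) XOR ((1 IMPLIES 0) IMPLIES (0 OR 0))) -> 0
  row 13 [1101]: ((NOT 0 OR (NOT 1 IMPLIES NOT 1)) XOR ((1 IMPLIES 1) IMPLIES (1 OR 0))) -> 0
  row 14 [1110]: ((NOT 1 OR (NOT 0 IMPLIES NOT 1)) XOR ((1 IMPLIES 0) IMPLIES (0 OR 1))) -> 1
  row 15 [1111]: ((NOT 1 OR (NOT 1 IMPLIES NOT 1)) XOR ((1 IMPLIES 1) IMPLIES (1 OR 1))) -> 0
Full result column, 4 rows per line (P1,P2 fixed per line; P3,P4 runs 00..11 left to right):
  rows 0-3 [P1,P2=00]: 1000  = hex 8
  rows 4-7 [P1,P2=01]: 0010  = hex 2
  rows 8-11 [P1,P2=10]: 1000  = hex 8
  rows 12-15 [P1,P2=11]: 0010  = hex 2
Output column (row 0 .. row 15) = 1000001010000010
Output column grouped in 4s = 1000 0010 1000 0010 = 0x8282
Convert to decimal digit by digit (value = value*16 + digit):
  8 -> 8
  8*16 + 2 = 130
  130*16 + 8 = 2088
  2088*16 + 2 = 33410
Decimal = 33410

33410


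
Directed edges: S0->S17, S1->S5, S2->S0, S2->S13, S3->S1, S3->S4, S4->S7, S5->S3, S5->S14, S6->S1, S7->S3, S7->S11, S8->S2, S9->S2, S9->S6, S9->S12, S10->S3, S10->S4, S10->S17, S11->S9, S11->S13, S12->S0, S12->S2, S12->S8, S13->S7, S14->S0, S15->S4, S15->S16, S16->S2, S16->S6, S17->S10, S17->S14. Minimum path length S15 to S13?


BFS layer-by-layer from S15:
  dist 0: {S15}
  dist 1: {S4, S16}
  dist 2: {S2, S6, S7}
  dist 3: {S0, S1, S3, S11, S13}
  -> S13 reached at distance 3
Shortest path length = 3

3


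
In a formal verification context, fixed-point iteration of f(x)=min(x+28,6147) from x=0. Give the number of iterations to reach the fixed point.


Step 1: x=0, cap=6147, increment=28
Step 2: x grows by 28 each step until capped at 6147; fixed point is x=6147
Step 3: iterations = ceil(6147/28) = 220

220


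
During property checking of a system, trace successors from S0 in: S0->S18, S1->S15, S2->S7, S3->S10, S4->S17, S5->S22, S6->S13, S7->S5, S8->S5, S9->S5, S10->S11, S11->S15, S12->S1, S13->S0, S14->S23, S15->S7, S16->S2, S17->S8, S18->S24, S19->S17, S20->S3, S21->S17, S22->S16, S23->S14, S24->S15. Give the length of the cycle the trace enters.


Trace from S0 until a state repeats:
  S0 -> S18 -> S24 -> S15 -> S7 -> S5 -> S22 -> S16 -> S2 -> S7
S7 first seen at step 4, revisited at step 9.
Cycle length = 9 - 4 = 5

5


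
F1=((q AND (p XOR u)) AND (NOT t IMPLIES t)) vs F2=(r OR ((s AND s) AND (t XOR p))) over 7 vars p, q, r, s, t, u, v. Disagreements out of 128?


F1 = ((q AND (p XOR u)) AND (NOT t IMPLIES t))
F2 = (r OR ((s AND s) AND (t XOR p)))
Evaluate both on each of 128 rows (bits = p,q,r,s,t,u,v):
  row 0 [0000000]: F1=0 F2=0 -> 0
  row 1 [0000001]: F1=0 F2=0 -> 0
  row 2 [0000010]: F1=0 F2=0 -> 0
  row 3 [0000011]: F1=0 F2=0 -> 0
  row 4 [0000100]: F1=0 F2=0 -> 0
  (every remaining row is evaluated the same way; all 128 results are listed next)
Full result column, 8 rows per line (p,q,r,s fixed per line; t,u,v runs 000..111 left to right):
  rows 0-7 [p,q,r,s=0000]: 00000000  (ones: 0)
  rows 8-15 [p,q,r,s=0001]: 00001111  (ones: 4)
  rows 16-23 [p,q,r,s=0010]: 11111111  (ones: 8)
  rows 24-31 [p,q,r,s=0011]: 11111111  (ones: 8)
  rows 32-39 [p,q,r,s=0100]: 00000011  (ones: 2)
  rows 40-47 [p,q,r,s=0101]: 00001100  (ones: 2)
  rows 48-55 [p,q,r,s=0110]: 11111100  (ones: 6)
  rows 56-63 [p,q,r,s=0111]: 11111100  (ones: 6)
  rows 64-71 [p,q,r,s=1000]: 00000000  (ones: 0)
  rows 72-79 [p,q,r,s=1001]: 11110000  (ones: 4)
  rows 80-87 [p,q,r,s=1010]: 11111111  (ones: 8)
  rows 88-95 [p,q,r,s=1011]: 11111111  (ones: 8)
  rows 96-103 [p,q,r,s=1100]: 00001100  (ones: 2)
  rows 104-111 [p,q,r,s=1101]: 11111100  (ones: 6)
  rows 112-119 [p,q,r,s=1110]: 11110011  (ones: 6)
  rows 120-127 [p,q,r,s=1111]: 11110011  (ones: 6)
Disagreements = 0+4+8+8+2+2+6+6+0+4+8+8+2+6+6+6 = 76

76


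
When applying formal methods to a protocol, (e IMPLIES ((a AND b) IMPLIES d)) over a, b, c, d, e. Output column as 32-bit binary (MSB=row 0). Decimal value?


Formula: (e IMPLIES ((a AND b) IMPLIES d)) over a, b, c, d, e (32 rows)
Evaluate each row (bits = a,b,c,d,e, MSB first):
  row 0 [00000]: (0 IMPLIES ((0 AND 0) IMPLIES 0)) -> 1
  row 1 [00001]: (1 IMPLIES ((0 AND 0) IMPLIES 0)) -> 1
  row 2 [00010]: (0 IMPLIES ((0 AND 0) IMPLIES 1)) -> 1
  row 3 [00011]: (1 IMPLIES ((0 AND 0) IMPLIES 1)) -> 1
  row 4 [00100]: (0 IMPLIES ((0 AND 0) IMPLIES 0)) -> 1
  row 5 [00101]: (1 IMPLIES ((0 AND 0) IMPLIES 0)) -> 1
  row 6 [00110]: (0 IMPLIES ((0 AND 0) IMPLIES 1)) -> 1
  row 7 [00111]: (1 IMPLIES ((0 AND 0) IMPLIES 1)) -> 1
  row 8 [01000]: (0 IMPLIES ((0 AND 1) IMPLIES 0)) -> 1
  row 9 [01001]: (1 IMPLIES ((0 AND 1) IMPLIES 0)) -> 1
  row 10 [01010]: (0 IMPLIES ((0 AND 1) IMPLIES 1)) -> 1
  row 11 [01011]: (1 IMPLIES ((0 AND 1) IMPLIES 1)) -> 1
  row 12 [01100]: (0 IMPLIES ((0 AND 1) IMPLIES 0)) -> 1
  row 13 [01101]: (1 IMPLIES ((0 AND 1) IMPLIES 0)) -> 1
  row 14 [01110]: (0 IMPLIES ((0 AND 1) IMPLIES 1)) -> 1
  row 15 [01111]: (1 IMPLIES ((0 AND 1) IMPLIES 1)) -> 1
  row 16 [10000]: (0 IMPLIES ((1 AND 0) IMPLIES 0)) -> 1
  row 17 [10001]: (1 IMPLIES ((1 AND 0) IMPLIES 0)) -> 1
  row 18 [10010]: (0 IMPLIES ((1 AND 0) IMPLIES 1)) -> 1
  row 19 [10011]: (1 IMPLIES ((1 AND 0) IMPLIES 1)) -> 1
  row 20 [10100]: (0 IMPLIES ((1 AND 0) IMPLIES 0)) -> 1
  row 21 [10101]: (1 IMPLIES ((1 AND 0) IMPLIES 0)) -> 1
  row 22 [10110]: (0 IMPLIES ((1 AND 0) IMPLIES 1)) -> 1
  row 23 [10111]: (1 IMPLIES ((1 AND 0) IMPLIES 1)) -> 1
  row 24 [11000]: (0 IMPLIES ((1 AND 1) IMPLIES 0)) -> 1
  row 25 [11001]: (1 IMPLIES ((1 AND 1) IMPLIES 0)) -> 0
  row 26 [11010]: (0 IMPLIES ((1 AND 1) IMPLIES 1)) -> 1
  row 27 [11011]: (1 IMPLIES ((1 AND 1) IMPLIES 1)) -> 1
  row 28 [11100]: (0 IMPLIES ((1 AND 1) IMPLIES 0)) -> 1
  row 29 [11101]: (1 IMPLIES ((1 AND 1) IMPLIES 0)) -> 0
  row 30 [11110]: (0 IMPLIES ((1 AND 1) IMPLIES 1)) -> 1
  row 31 [11111]: (1 IMPLIES ((1 AND 1) IMPLIES 1)) -> 1
Full result column, 4 rows per line (a,b,c fixed per line; d,e runs 00..11 left to right):
  rows 0-3 [a,b,c=000]: 1111  = hex F
  rows 4-7 [a,b,c=001]: 1111  = hex F
  rows 8-11 [a,b,c=010]: 1111  = hex F
  rows 12-15 [a,b,c=011]: 1111  = hex F
  rows 16-19 [a,b,c=100]: 1111  = hex F
  rows 20-23 [a,b,c=101]: 1111  = hex F
  rows 24-27 [a,b,c=110]: 1011  = hex B
  rows 28-31 [a,b,c=111]: 1011  = hex B
Output column (row 0 .. row 31) = 11111111111111111111111110111011
Output column grouped in 4s = 1111 1111 1111 1111 1111 1111 1011 1011 = 0xFFFFFFBB
Convert to decimal digit by digit (value = value*16 + digit):
  F -> 15
  15*16 + 15 (F) = 255
  255*16 + 15 (F) = 4095
  4095*16 + 15 (F) = 65535
  65535*16 + 15 (F) = 1048575
  1048575*16 + 15 (F) = 16777215
  16777215*16 + 11 (B) = 268435451
  268435451*16 + 11 (B) = 4294967227
Decimal = 4294967227

4294967227


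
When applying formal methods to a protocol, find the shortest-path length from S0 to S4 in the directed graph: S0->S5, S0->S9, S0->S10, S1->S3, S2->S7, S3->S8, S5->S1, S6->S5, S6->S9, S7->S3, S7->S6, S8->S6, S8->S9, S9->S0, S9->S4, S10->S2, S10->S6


BFS layer-by-layer from S0:
  dist 0: {S0}
  dist 1: {S5, S9, S10}
  dist 2: {S1, S2, S4, S6}
  -> S4 reached at distance 2
Shortest path length = 2

2


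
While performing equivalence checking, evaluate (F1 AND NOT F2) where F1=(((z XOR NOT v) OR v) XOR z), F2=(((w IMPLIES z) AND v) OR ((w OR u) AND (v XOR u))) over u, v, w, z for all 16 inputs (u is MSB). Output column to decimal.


F1 = (((z XOR NOT v) OR v) XOR z)
F2 = (((w IMPLIES z) AND v) OR ((w OR u) AND (v XOR u)))
Counterexample to F1=>F2 is where F1=1 and F2=0.
Evaluate each row (bits = u,v,w,z, MSB first):
  row 0 [0000]: F1=1 F2=0 -> F1&~F2 -> 1
  row 1 [0001]: F1=1 F2=0 -> F1&~F2 -> 1
  row 2 [0010]: F1=1 F2=0 -> F1&~F2 -> 1
  row 3 [0011]: F1=1 F2=0 -> F1&~F2 -> 1
  row 4 [0100]: F1=1 F2=1 -> F1&~F2 -> 0
  row 5 [0101]: F1=0 F2=1 -> F1&~F2 -> 0
  row 6 [0110]: F1=1 F2=1 -> F1&~F2 -> 0
  row 7 [0111]: F1=0 F2=1 -> F1&~F2 -> 0
  row 8 [1000]: F1=1 F2=1 -> F1&~F2 -> 0
  row 9 [1001]: F1=1 F2=1 -> F1&~F2 -> 0
  row 10 [1010]: F1=1 F2=1 -> F1&~F2 -> 0
  row 11 [1011]: F1=1 F2=1 -> F1&~F2 -> 0
  row 12 [1100]: F1=1 F2=1 -> F1&~F2 -> 0
  row 13 [1101]: F1=0 F2=1 -> F1&~F2 -> 0
  row 14 [1110]: F1=1 F2=0 -> F1&~F2 -> 1
  row 15 [1111]: F1=0 F2=1 -> F1&~F2 -> 0
Full result column, 4 rows per line (u,v fixed per line; w,z runs 00..11 left to right):
  rows 0-3 [u,v=00]: 1111  = hex F
  rows 4-7 [u,v=01]: 0000  = hex 0
  rows 8-11 [u,v=10]: 0000  = hex 0
  rows 12-15 [u,v=11]: 0010  = hex 2
Counterexample vector (row 0 .. row 15) = 1111000000000010
Output column grouped in 4s = 1111 0000 0000 0010 = 0xF002
Convert to decimal digit by digit (value = value*16 + digit):
  F -> 15
  15*16 + 0 = 240
  240*16 + 0 = 3840
  3840*16 + 2 = 61442
Decimal = 61442

61442


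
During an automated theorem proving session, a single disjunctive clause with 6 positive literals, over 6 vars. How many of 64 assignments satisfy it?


Step 1: Total=2^6=64
Step 2: Unsat when all 6 false: 2^0=1
Step 3: Sat=64-1=63

63


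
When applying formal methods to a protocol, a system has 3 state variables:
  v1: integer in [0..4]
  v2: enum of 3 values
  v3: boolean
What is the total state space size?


State space = product of domain sizes of all variables.
Domain sizes:
  v1 (integer in [0..4]): 5
  v2 (enum of 3 values): 3
  v3 (boolean): 2
Product = 5 * 3 * 2 = 30

30


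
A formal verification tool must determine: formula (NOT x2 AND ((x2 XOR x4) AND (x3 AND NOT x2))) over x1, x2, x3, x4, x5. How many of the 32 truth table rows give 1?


Formula: (NOT x2 AND ((x2 XOR x4) AND (x3 AND NOT x2))) over 5 vars (32 rows)
Evaluate each row (x1, x2, x3, x4, x5 as bits, MSB first):
  row 0 [00000]: (NOT 0 AND ((0 XOR 0) AND (0 AND NOT 0))) -> 0
  row 1 [00001]: (NOT 0 AND ((0 XOR 0) AND (0 AND NOT 0))) -> 0
  row 2 [00010]: (NOT 0 AND ((0 XOR 1) AND (0 AND NOT 0))) -> 0
  row 3 [00011]: (NOT 0 AND ((0 XOR 1) AND (0 AND NOT 0))) -> 0
  row 4 [00100]: (NOT 0 AND ((0 XOR 0) AND (1 AND NOT 0))) -> 0
  row 5 [00101]: (NOT 0 AND ((0 XOR 0) AND (1 AND NOT 0))) -> 0
  row 6 [00110]: (NOT 0 AND ((0 XOR 1) AND (1 AND NOT 0))) -> 1
  row 7 [00111]: (NOT 0 AND ((0 XOR 1) AND (1 AND NOT 0))) -> 1
  row 8 [01000]: (NOT 1 AND ((1 XOR 0) AND (0 AND NOT 1))) -> 0
  row 9 [01001]: (NOT 1 AND ((1 XOR 0) AND (0 AND NOT 1))) -> 0
  row 10 [01010]: (NOT 1 AND ((1 XOR 1) AND (0 AND NOT 1))) -> 0
  row 11 [01011]: (NOT 1 AND ((1 XOR 1) AND (0 AND NOT 1))) -> 0
  row 12 [01100]: (NOT 1 AND ((1 XOR 0) AND (1 AND NOT 1))) -> 0
  row 13 [01101]: (NOT 1 AND ((1 XOR 0) AND (1 AND NOT 1))) -> 0
  row 14 [01110]: (NOT 1 AND ((1 XOR 1) AND (1 AND NOT 1))) -> 0
  row 15 [01111]: (NOT 1 AND ((1 XOR 1) AND (1 AND NOT 1))) -> 0
  row 16 [10000]: (NOT 0 AND ((0 XOR 0) AND (0 AND NOT 0))) -> 0
  row 17 [10001]: (NOT 0 AND ((0 XOR 0) AND (0 AND NOT 0))) -> 0
  row 18 [10010]: (NOT 0 AND ((0 XOR 1) AND (0 AND NOT 0))) -> 0
  row 19 [10011]: (NOT 0 AND ((0 XOR 1) AND (0 AND NOT 0))) -> 0
  row 20 [10100]: (NOT 0 AND ((0 XOR 0) AND (1 AND NOT 0))) -> 0
  row 21 [10101]: (NOT 0 AND ((0 XOR 0) AND (1 AND NOT 0))) -> 0
  row 22 [10110]: (NOT 0 AND ((0 XOR 1) AND (1 AND NOT 0))) -> 1
  row 23 [10111]: (NOT 0 AND ((0 XOR 1) AND (1 AND NOT 0))) -> 1
  row 24 [11000]: (NOT 1 AND ((1 XOR 0) AND (0 AND NOT 1))) -> 0
  row 25 [11001]: (NOT 1 AND ((1 XOR 0) AND (0 AND NOT 1))) -> 0
  row 26 [11010]: (NOT 1 AND ((1 XOR 1) AND (0 AND NOT 1))) -> 0
  row 27 [11011]: (NOT 1 AND ((1 XOR 1) AND (0 AND NOT 1))) -> 0
  row 28 [11100]: (NOT 1 AND ((1 XOR 0) AND (1 AND NOT 1))) -> 0
  row 29 [11101]: (NOT 1 AND ((1 XOR 0) AND (1 AND NOT 1))) -> 0
  row 30 [11110]: (NOT 1 AND ((1 XOR 1) AND (1 AND NOT 1))) -> 0
  row 31 [11111]: (NOT 1 AND ((1 XOR 1) AND (1 AND NOT 1))) -> 0
Full result column, 8 rows per line (x1,x2 fixed per line; x3,x4,x5 runs 000..111 left to right):
  rows 0-7 [x1,x2=00]: 00000011  (ones: 2)
  rows 8-15 [x1,x2=01]: 00000000  (ones: 0)
  rows 16-23 [x1,x2=10]: 00000011  (ones: 2)
  rows 24-31 [x1,x2=11]: 00000000  (ones: 0)
Count of 1-rows = 2+0+2+0 = 4

4


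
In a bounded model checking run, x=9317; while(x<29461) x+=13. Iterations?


Step 1: x goes from 9317 toward 29461 by 13; the body runs while x<29461, so iterations = ceil((bound-start)/step)
Step 2: Distance=20144
Step 3: ceil(20144/13)=1550

1550


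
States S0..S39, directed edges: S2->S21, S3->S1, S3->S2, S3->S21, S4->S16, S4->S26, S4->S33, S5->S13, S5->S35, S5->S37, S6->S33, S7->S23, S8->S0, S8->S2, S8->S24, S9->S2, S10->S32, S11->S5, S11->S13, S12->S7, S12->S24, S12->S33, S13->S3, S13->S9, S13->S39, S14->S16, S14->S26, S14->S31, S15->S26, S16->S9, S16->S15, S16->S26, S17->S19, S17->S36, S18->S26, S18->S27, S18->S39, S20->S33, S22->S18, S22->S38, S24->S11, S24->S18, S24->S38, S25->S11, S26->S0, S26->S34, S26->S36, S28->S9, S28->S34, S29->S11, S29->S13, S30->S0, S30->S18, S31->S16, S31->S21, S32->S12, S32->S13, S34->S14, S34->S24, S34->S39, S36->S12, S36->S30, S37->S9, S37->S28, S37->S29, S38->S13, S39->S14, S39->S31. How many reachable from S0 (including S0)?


BFS from S0:
  layer 0: {S0}
Reachable set: {S0}
Count = 1

1


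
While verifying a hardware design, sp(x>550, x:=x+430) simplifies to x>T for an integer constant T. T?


Formula: sp(P, x:=E) = exists old_x. (x = E[old_x/x]) AND P[old_x/x] (old_x is the value of x before the assignment; eliminate old_x by solving x = E[old_x/x] for old_x)
Step 1: Precondition P: x>550, i.e. old_x > 550
Step 2: Assignment gives x = old_x + 430, so old_x = x - 430
Step 3: Substitute into P: x - 430 > 550
Step 4: Simplify: x > 550+430 = 980

980


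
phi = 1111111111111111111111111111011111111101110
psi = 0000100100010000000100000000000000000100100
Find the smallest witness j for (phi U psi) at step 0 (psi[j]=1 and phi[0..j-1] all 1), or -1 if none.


(phi U psi) at 0: need smallest j with psi[j]=1 and phi[i]=1 for all i in [0,j).
Scan from step 0:
  step 0: phi=1, psi=0 -> continue
  step 1: phi=1, psi=0 -> continue
  step 2: phi=1, psi=0 -> continue
  step 3: phi=1, psi=0 -> continue
  step 4: psi=1 and phi held for [0,4) -> witness found
Witness step = 4

4


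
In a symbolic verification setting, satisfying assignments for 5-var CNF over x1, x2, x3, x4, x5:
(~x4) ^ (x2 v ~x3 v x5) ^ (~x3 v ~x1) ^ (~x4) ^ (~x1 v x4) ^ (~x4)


CNF with 6 clauses over 5 vars (32 assignments).
An assignment satisfies CNF iff every clause has >=1 true literal.
Check each row (bits = x1,x2,x3,x4,x5; clause T/F shown):
  row 0 [00000]: clauses=TTTTTT -> 1
  row 1 [00001]: clauses=TTTTTT -> 1
  row 2 [00010]: clauses=FTTFTF -> 0
  row 3 [00011]: clauses=FTTFTF -> 0
  row 4 [00100]: clauses=TFTTTT -> 0
  row 5 [00101]: clauses=TTTTTT -> 1
  row 6 [00110]: clauses=FFTFTF -> 0
  row 7 [00111]: clauses=FTTFTF -> 0
  row 8 [01000]: clauses=TTTTTT -> 1
  row 9 [01001]: clauses=TTTTTT -> 1
  row 10 [01010]: clauses=FTTFTF -> 0
  row 11 [01011]: clauses=FTTFTF -> 0
  row 12 [01100]: clauses=TTTTTT -> 1
  row 13 [01101]: clauses=TTTTTT -> 1
  row 14 [01110]: clauses=FTTFTF -> 0
  row 15 [01111]: clauses=FTTFTF -> 0
  row 16 [10000]: clauses=TTTTFT -> 0
  row 17 [10001]: clauses=TTTTFT -> 0
  row 18 [10010]: clauses=FTTFTF -> 0
  row 19 [10011]: clauses=FTTFTF -> 0
  row 20 [10100]: clauses=TFFTFT -> 0
  row 21 [10101]: clauses=TTFTFT -> 0
  row 22 [10110]: clauses=FFFFTF -> 0
  row 23 [10111]: clauses=FTFFTF -> 0
  row 24 [11000]: clauses=TTTTFT -> 0
  row 25 [11001]: clauses=TTTTFT -> 0
  row 26 [11010]: clauses=FTTFTF -> 0
  row 27 [11011]: clauses=FTTFTF -> 0
  row 28 [11100]: clauses=TTFTFT -> 0
  row 29 [11101]: clauses=TTFTFT -> 0
  row 30 [11110]: clauses=FTFFTF -> 0
  row 31 [11111]: clauses=FTFFTF -> 0
Full result column, 8 rows per line (x1,x2 fixed per line; x3,x4,x5 runs 000..111 left to right):
  rows 0-7 [x1,x2=00]: 11000100  (ones: 3)
  rows 8-15 [x1,x2=01]: 11001100  (ones: 4)
  rows 16-23 [x1,x2=10]: 00000000  (ones: 0)
  rows 24-31 [x1,x2=11]: 00000000  (ones: 0)
Satisfying assignments = 3+4+0+0 = 7

7


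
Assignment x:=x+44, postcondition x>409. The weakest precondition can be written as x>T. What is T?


Formula: wp(x:=E, P) = P[E/x] (substitute E for x in postcondition)
Step 1: Postcondition: x>409
Step 2: Substitute x+44 for x: x+44>409
Step 3: Solve for x: x > 409-44 = 365

365


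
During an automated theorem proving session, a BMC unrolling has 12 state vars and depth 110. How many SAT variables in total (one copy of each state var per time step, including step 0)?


BMC unrolls to depth k, creating one copy of each state var for steps 0..k.
Step count = 110 + 1 = 111 (steps 0 through 110)
Vars per step = 12
Total = 12 * 111 = 1332

1332


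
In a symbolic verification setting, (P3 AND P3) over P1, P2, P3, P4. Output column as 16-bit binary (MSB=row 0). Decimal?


Formula: (P3 AND P3) over P1, P2, P3, P4 (16 rows)
Evaluate each row (bits = P1,P2,P3,P4, MSB first):
  row 0 [0000]: (0 AND 0) -> 0
  row 1 [0001]: (0 AND 0) -> 0
  row 2 [0010]: (1 AND 1) -> 1
  row 3 [0011]: (1 AND 1) -> 1
  row 4 [0100]: (0 AND 0) -> 0
  row 5 [0101]: (0 AND 0) -> 0
  row 6 [0110]: (1 AND 1) -> 1
  row 7 [0111]: (1 AND 1) -> 1
  row 8 [1000]: (0 AND 0) -> 0
  row 9 [1001]: (0 AND 0) -> 0
  row 10 [1010]: (1 AND 1) -> 1
  row 11 [1011]: (1 AND 1) -> 1
  row 12 [1100]: (0 AND 0) -> 0
  row 13 [1101]: (0 AND 0) -> 0
  row 14 [1110]: (1 AND 1) -> 1
  row 15 [1111]: (1 AND 1) -> 1
Full result column, 4 rows per line (P1,P2 fixed per line; P3,P4 runs 00..11 left to right):
  rows 0-3 [P1,P2=00]: 0011  = hex 3
  rows 4-7 [P1,P2=01]: 0011  = hex 3
  rows 8-11 [P1,P2=10]: 0011  = hex 3
  rows 12-15 [P1,P2=11]: 0011  = hex 3
Output column (row 0 .. row 15) = 0011001100110011
Output column grouped in 4s = 0011 0011 0011 0011 = 0x3333
Convert to decimal digit by digit (value = value*16 + digit):
  3 -> 3
  3*16 + 3 = 51
  51*16 + 3 = 819
  819*16 + 3 = 13107
Decimal = 13107

13107


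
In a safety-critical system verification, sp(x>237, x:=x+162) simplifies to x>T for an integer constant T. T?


Formula: sp(P, x:=E) = exists old_x. (x = E[old_x/x]) AND P[old_x/x] (old_x is the value of x before the assignment; eliminate old_x by solving x = E[old_x/x] for old_x)
Step 1: Precondition P: x>237, i.e. old_x > 237
Step 2: Assignment gives x = old_x + 162, so old_x = x - 162
Step 3: Substitute into P: x - 162 > 237
Step 4: Simplify: x > 237+162 = 399

399


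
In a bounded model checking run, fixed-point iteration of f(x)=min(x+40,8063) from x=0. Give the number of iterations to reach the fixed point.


Step 1: x=0, cap=8063, increment=40
Step 2: x grows by 40 each step until capped at 8063; fixed point is x=8063
Step 3: iterations = ceil(8063/40) = 202

202


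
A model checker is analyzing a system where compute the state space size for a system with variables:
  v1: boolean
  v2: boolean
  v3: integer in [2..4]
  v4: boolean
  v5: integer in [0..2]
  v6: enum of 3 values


State space = product of domain sizes of all variables.
Domain sizes:
  v1 (boolean): 2
  v2 (boolean): 2
  v3 (integer in [2..4]): 3
  v4 (boolean): 2
  v5 (integer in [0..2]): 3
  v6 (enum of 3 values): 3
Product = 2 * 2 * 3 * 2 * 3 * 3 = 216

216


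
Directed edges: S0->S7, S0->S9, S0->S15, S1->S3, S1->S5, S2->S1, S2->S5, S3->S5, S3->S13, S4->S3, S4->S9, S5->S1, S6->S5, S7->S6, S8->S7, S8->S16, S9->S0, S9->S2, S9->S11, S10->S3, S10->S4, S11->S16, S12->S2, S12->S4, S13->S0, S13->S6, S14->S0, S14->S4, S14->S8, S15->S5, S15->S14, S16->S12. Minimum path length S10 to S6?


BFS layer-by-layer from S10:
  dist 0: {S10}
  dist 1: {S3, S4}
  dist 2: {S5, S9, S13}
  dist 3: {S0, S1, S2, S6, S11}
  -> S6 reached at distance 3
Shortest path length = 3

3


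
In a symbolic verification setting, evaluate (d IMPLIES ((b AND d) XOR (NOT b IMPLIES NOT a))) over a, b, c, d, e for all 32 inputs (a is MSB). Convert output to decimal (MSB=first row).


Formula: (d IMPLIES ((b AND d) XOR (NOT b IMPLIES NOT a))) over a, b, c, d, e (32 rows)
Evaluate each row (bits = a,b,c,d,e, MSB first):
  row 0 [00000]: (0 IMPLIES ((0 AND 0) XOR (NOT 0 IMPLIES NOT 0))) -> 1
  row 1 [00001]: (0 IMPLIES ((0 AND 0) XOR (NOT 0 IMPLIES NOT 0))) -> 1
  row 2 [00010]: (1 IMPLIES ((0 AND 1) XOR (NOT 0 IMPLIES NOT 0))) -> 1
  row 3 [00011]: (1 IMPLIES ((0 AND 1) XOR (NOT 0 IMPLIES NOT 0))) -> 1
  row 4 [00100]: (0 IMPLIES ((0 AND 0) XOR (NOT 0 IMPLIES NOT 0))) -> 1
  row 5 [00101]: (0 IMPLIES ((0 AND 0) XOR (NOT 0 IMPLIES NOT 0))) -> 1
  row 6 [00110]: (1 IMPLIES ((0 AND 1) XOR (NOT 0 IMPLIES NOT 0))) -> 1
  row 7 [00111]: (1 IMPLIES ((0 AND 1) XOR (NOT 0 IMPLIES NOT 0))) -> 1
  row 8 [01000]: (0 IMPLIES ((1 AND 0) XOR (NOT 1 IMPLIES NOT 0))) -> 1
  row 9 [01001]: (0 IMPLIES ((1 AND 0) XOR (NOT 1 IMPLIES NOT 0))) -> 1
  row 10 [01010]: (1 IMPLIES ((1 AND 1) XOR (NOT 1 IMPLIES NOT 0))) -> 0
  row 11 [01011]: (1 IMPLIES ((1 AND 1) XOR (NOT 1 IMPLIES NOT 0))) -> 0
  row 12 [01100]: (0 IMPLIES ((1 AND 0) XOR (NOT 1 IMPLIES NOT 0))) -> 1
  row 13 [01101]: (0 IMPLIES ((1 AND 0) XOR (NOT 1 IMPLIES NOT 0))) -> 1
  row 14 [01110]: (1 IMPLIES ((1 AND 1) XOR (NOT 1 IMPLIES NOT 0))) -> 0
  row 15 [01111]: (1 IMPLIES ((1 AND 1) XOR (NOT 1 IMPLIES NOT 0))) -> 0
  row 16 [10000]: (0 IMPLIES ((0 AND 0) XOR (NOT 0 IMPLIES NOT 1))) -> 1
  row 17 [10001]: (0 IMPLIES ((0 AND 0) XOR (NOT 0 IMPLIES NOT 1))) -> 1
  row 18 [10010]: (1 IMPLIES ((0 AND 1) XOR (NOT 0 IMPLIES NOT 1))) -> 0
  row 19 [10011]: (1 IMPLIES ((0 AND 1) XOR (NOT 0 IMPLIES NOT 1))) -> 0
  row 20 [10100]: (0 IMPLIES ((0 AND 0) XOR (NOT 0 IMPLIES NOT 1))) -> 1
  row 21 [10101]: (0 IMPLIES ((0 AND 0) XOR (NOT 0 IMPLIES NOT 1))) -> 1
  row 22 [10110]: (1 IMPLIES ((0 AND 1) XOR (NOT 0 IMPLIES NOT 1))) -> 0
  row 23 [10111]: (1 IMPLIES ((0 AND 1) XOR (NOT 0 IMPLIES NOT 1))) -> 0
  row 24 [11000]: (0 IMPLIES ((1 AND 0) XOR (NOT 1 IMPLIES NOT 1))) -> 1
  row 25 [11001]: (0 IMPLIES ((1 AND 0) XOR (NOT 1 IMPLIES NOT 1))) -> 1
  row 26 [11010]: (1 IMPLIES ((1 AND 1) XOR (NOT 1 IMPLIES NOT 1))) -> 0
  row 27 [11011]: (1 IMPLIES ((1 AND 1) XOR (NOT 1 IMPLIES NOT 1))) -> 0
  row 28 [11100]: (0 IMPLIES ((1 AND 0) XOR (NOT 1 IMPLIES NOT 1))) -> 1
  row 29 [11101]: (0 IMPLIES ((1 AND 0) XOR (NOT 1 IMPLIES NOT 1))) -> 1
  row 30 [11110]: (1 IMPLIES ((1 AND 1) XOR (NOT 1 IMPLIES NOT 1))) -> 0
  row 31 [11111]: (1 IMPLIES ((1 AND 1) XOR (NOT 1 IMPLIES NOT 1))) -> 0
Full result column, 4 rows per line (a,b,c fixed per line; d,e runs 00..11 left to right):
  rows 0-3 [a,b,c=000]: 1111  = hex F
  rows 4-7 [a,b,c=001]: 1111  = hex F
  rows 8-11 [a,b,c=010]: 1100  = hex C
  rows 12-15 [a,b,c=011]: 1100  = hex C
  rows 16-19 [a,b,c=100]: 1100  = hex C
  rows 20-23 [a,b,c=101]: 1100  = hex C
  rows 24-27 [a,b,c=110]: 1100  = hex C
  rows 28-31 [a,b,c=111]: 1100  = hex C
Output column (row 0 .. row 31) = 11111111110011001100110011001100
Output column grouped in 4s = 1111 1111 1100 1100 1100 1100 1100 1100 = 0xFFCCCCCC
Convert to decimal digit by digit (value = value*16 + digit):
  F -> 15
  15*16 + 15 (F) = 255
  255*16 + 12 (C) = 4092
  4092*16 + 12 (C) = 65484
  65484*16 + 12 (C) = 1047756
  1047756*16 + 12 (C) = 16764108
  16764108*16 + 12 (C) = 268225740
  268225740*16 + 12 (C) = 4291611852
Decimal = 4291611852

4291611852


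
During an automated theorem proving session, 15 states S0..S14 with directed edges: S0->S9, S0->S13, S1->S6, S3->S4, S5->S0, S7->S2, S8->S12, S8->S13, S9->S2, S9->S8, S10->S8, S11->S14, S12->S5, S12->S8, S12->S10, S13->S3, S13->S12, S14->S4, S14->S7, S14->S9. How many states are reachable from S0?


BFS from S0:
  layer 0: {S0}
  layer 1: {S9, S13}
  layer 2: {S2, S3, S8, S12}
  layer 3: {S4, S5, S10}
Reachable set: {S0, S2, S3, S4, S5, S8, S9, S10, S12, S13}
Count = 10

10


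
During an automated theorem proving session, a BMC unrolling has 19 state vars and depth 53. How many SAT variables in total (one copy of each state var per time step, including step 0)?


BMC unrolls to depth k, creating one copy of each state var for steps 0..k.
Step count = 53 + 1 = 54 (steps 0 through 53)
Vars per step = 19
Total = 19 * 54 = 1026

1026


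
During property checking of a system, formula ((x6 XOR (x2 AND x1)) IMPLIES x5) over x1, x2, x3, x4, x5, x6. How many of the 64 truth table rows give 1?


Formula: ((x6 XOR (x2 AND x1)) IMPLIES x5) over 6 vars (64 rows)
Evaluate each row (x1, x2, x3, x4, x5, x6 as bits, MSB first):
  row 0 [000000]: ((0 XOR (0 AND 0)) IMPLIES 0) -> 1
  row 1 [000001]: ((1 XOR (0 AND 0)) IMPLIES 0) -> 0
  row 2 [000010]: ((0 XOR (0 AND 0)) IMPLIES 1) -> 1
  row 3 [000011]: ((1 XOR (0 AND 0)) IMPLIES 1) -> 1
  row 4 [000100]: ((0 XOR (0 AND 0)) IMPLIES 0) -> 1
  (every remaining row is evaluated the same way; all 64 results are listed next)
Full result column, 8 rows per line (x1,x2,x3 fixed per line; x4,x5,x6 runs 000..111 left to right):
  rows 0-7 [x1,x2,x3=000]: 10111011  (ones: 6)
  rows 8-15 [x1,x2,x3=001]: 10111011  (ones: 6)
  rows 16-23 [x1,x2,x3=010]: 10111011  (ones: 6)
  rows 24-31 [x1,x2,x3=011]: 10111011  (ones: 6)
  rows 32-39 [x1,x2,x3=100]: 10111011  (ones: 6)
  rows 40-47 [x1,x2,x3=101]: 10111011  (ones: 6)
  rows 48-55 [x1,x2,x3=110]: 01110111  (ones: 6)
  rows 56-63 [x1,x2,x3=111]: 01110111  (ones: 6)
Count of 1-rows = 6+6+6+6+6+6+6+6 = 48

48


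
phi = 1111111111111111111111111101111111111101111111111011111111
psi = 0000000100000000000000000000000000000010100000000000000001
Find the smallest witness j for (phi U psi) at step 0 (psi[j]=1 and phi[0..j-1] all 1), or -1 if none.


(phi U psi) at 0: need smallest j with psi[j]=1 and phi[i]=1 for all i in [0,j).
Scan from step 0:
  step 0: phi=1, psi=0 -> continue
  step 1: phi=1, psi=0 -> continue
  step 2: phi=1, psi=0 -> continue
  step 3: phi=1, psi=0 -> continue
  step 7: psi=1 and phi held for [0,7) -> witness found
Witness step = 7

7


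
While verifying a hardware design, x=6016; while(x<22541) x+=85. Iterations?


Step 1: x goes from 6016 toward 22541 by 85; the body runs while x<22541, so iterations = ceil((bound-start)/step)
Step 2: Distance=16525
Step 3: ceil(16525/85)=195

195


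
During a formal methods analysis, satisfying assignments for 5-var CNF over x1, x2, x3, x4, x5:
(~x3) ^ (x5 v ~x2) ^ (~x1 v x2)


CNF with 3 clauses over 5 vars (32 assignments).
An assignment satisfies CNF iff every clause has >=1 true literal.
Check each row (bits = x1,x2,x3,x4,x5; clause T/F shown):
  row 0 [00000]: clauses=TTT -> 1
  row 1 [00001]: clauses=TTT -> 1
  row 2 [00010]: clauses=TTT -> 1
  row 3 [00011]: clauses=TTT -> 1
  row 4 [00100]: clauses=FTT -> 0
  row 5 [00101]: clauses=FTT -> 0
  row 6 [00110]: clauses=FTT -> 0
  row 7 [00111]: clauses=FTT -> 0
  row 8 [01000]: clauses=TFT -> 0
  row 9 [01001]: clauses=TTT -> 1
  row 10 [01010]: clauses=TFT -> 0
  row 11 [01011]: clauses=TTT -> 1
  row 12 [01100]: clauses=FFT -> 0
  row 13 [01101]: clauses=FTT -> 0
  row 14 [01110]: clauses=FFT -> 0
  row 15 [01111]: clauses=FTT -> 0
  row 16 [10000]: clauses=TTF -> 0
  row 17 [10001]: clauses=TTF -> 0
  row 18 [10010]: clauses=TTF -> 0
  row 19 [10011]: clauses=TTF -> 0
  row 20 [10100]: clauses=FTF -> 0
  row 21 [10101]: clauses=FTF -> 0
  row 22 [10110]: clauses=FTF -> 0
  row 23 [10111]: clauses=FTF -> 0
  row 24 [11000]: clauses=TFT -> 0
  row 25 [11001]: clauses=TTT -> 1
  row 26 [11010]: clauses=TFT -> 0
  row 27 [11011]: clauses=TTT -> 1
  row 28 [11100]: clauses=FFT -> 0
  row 29 [11101]: clauses=FTT -> 0
  row 30 [11110]: clauses=FFT -> 0
  row 31 [11111]: clauses=FTT -> 0
Full result column, 8 rows per line (x1,x2 fixed per line; x3,x4,x5 runs 000..111 left to right):
  rows 0-7 [x1,x2=00]: 11110000  (ones: 4)
  rows 8-15 [x1,x2=01]: 01010000  (ones: 2)
  rows 16-23 [x1,x2=10]: 00000000  (ones: 0)
  rows 24-31 [x1,x2=11]: 01010000  (ones: 2)
Satisfying assignments = 4+2+0+2 = 8

8


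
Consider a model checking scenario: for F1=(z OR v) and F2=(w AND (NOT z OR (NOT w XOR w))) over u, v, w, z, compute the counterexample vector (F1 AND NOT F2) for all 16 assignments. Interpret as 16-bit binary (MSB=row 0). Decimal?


F1 = (z OR v)
F2 = (w AND (NOT z OR (NOT w XOR w)))
Counterexample to F1=>F2 is where F1=1 and F2=0.
Evaluate each row (bits = u,v,w,z, MSB first):
  row 0 [0000]: F1=0 F2=0 -> F1&~F2 -> 0
  row 1 [0001]: F1=1 F2=0 -> F1&~F2 -> 1
  row 2 [0010]: F1=0 F2=1 -> F1&~F2 -> 0
  row 3 [0011]: F1=1 F2=1 -> F1&~F2 -> 0
  row 4 [0100]: F1=1 F2=0 -> F1&~F2 -> 1
  row 5 [0101]: F1=1 F2=0 -> F1&~F2 -> 1
  row 6 [0110]: F1=1 F2=1 -> F1&~F2 -> 0
  row 7 [0111]: F1=1 F2=1 -> F1&~F2 -> 0
  row 8 [1000]: F1=0 F2=0 -> F1&~F2 -> 0
  row 9 [1001]: F1=1 F2=0 -> F1&~F2 -> 1
  row 10 [1010]: F1=0 F2=1 -> F1&~F2 -> 0
  row 11 [1011]: F1=1 F2=1 -> F1&~F2 -> 0
  row 12 [1100]: F1=1 F2=0 -> F1&~F2 -> 1
  row 13 [1101]: F1=1 F2=0 -> F1&~F2 -> 1
  row 14 [1110]: F1=1 F2=1 -> F1&~F2 -> 0
  row 15 [1111]: F1=1 F2=1 -> F1&~F2 -> 0
Full result column, 4 rows per line (u,v fixed per line; w,z runs 00..11 left to right):
  rows 0-3 [u,v=00]: 0100  = hex 4
  rows 4-7 [u,v=01]: 1100  = hex C
  rows 8-11 [u,v=10]: 0100  = hex 4
  rows 12-15 [u,v=11]: 1100  = hex C
Counterexample vector (row 0 .. row 15) = 0100110001001100
Output column grouped in 4s = 0100 1100 0100 1100 = 0x4C4C
Convert to decimal digit by digit (value = value*16 + digit):
  4 -> 4
  4*16 + 12 (C) = 76
  76*16 + 4 = 1220
  1220*16 + 12 (C) = 19532
Decimal = 19532

19532


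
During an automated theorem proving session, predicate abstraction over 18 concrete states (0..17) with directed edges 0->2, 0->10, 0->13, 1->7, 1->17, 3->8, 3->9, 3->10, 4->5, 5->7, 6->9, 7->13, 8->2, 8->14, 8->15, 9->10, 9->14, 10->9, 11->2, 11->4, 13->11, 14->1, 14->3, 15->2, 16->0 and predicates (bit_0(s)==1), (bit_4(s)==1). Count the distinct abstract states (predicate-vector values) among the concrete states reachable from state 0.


BFS from 0:
Concrete reachable: {0, 1, 2, 3, 4, 5, 7, 8, 9, 10, 11, 13, 14, 15, 17}
Abstract via predicates (bit_0(s)==1), (bit_4(s)==1):
  (0,0) <- {0, 2, 4, 8, 10, 14}
  (1,0) <- {1, 3, 5, 7, 9, 11, 13, 15}
  (1,1) <- {17}
Distinct abstract states = 3

3


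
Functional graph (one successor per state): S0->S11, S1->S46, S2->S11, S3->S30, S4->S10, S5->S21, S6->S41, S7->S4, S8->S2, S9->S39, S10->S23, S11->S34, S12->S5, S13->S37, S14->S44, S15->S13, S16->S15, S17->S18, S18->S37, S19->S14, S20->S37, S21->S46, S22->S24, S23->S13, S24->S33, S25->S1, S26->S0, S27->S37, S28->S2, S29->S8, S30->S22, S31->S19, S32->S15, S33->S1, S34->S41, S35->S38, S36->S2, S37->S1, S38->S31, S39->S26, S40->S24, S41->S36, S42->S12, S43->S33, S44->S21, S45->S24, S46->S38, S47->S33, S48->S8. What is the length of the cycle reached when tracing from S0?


Trace from S0 until a state repeats:
  S0 -> S11 -> S34 -> S41 -> S36 -> S2 -> S11
S11 first seen at step 1, revisited at step 6.
Cycle length = 6 - 1 = 5

5


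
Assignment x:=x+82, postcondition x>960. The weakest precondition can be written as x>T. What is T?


Formula: wp(x:=E, P) = P[E/x] (substitute E for x in postcondition)
Step 1: Postcondition: x>960
Step 2: Substitute x+82 for x: x+82>960
Step 3: Solve for x: x > 960-82 = 878

878


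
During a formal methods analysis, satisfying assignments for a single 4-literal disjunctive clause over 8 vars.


Step 1: Total=2^8=256
Step 2: Unsat when all 4 false: 2^4=16
Step 3: Sat=256-16=240

240


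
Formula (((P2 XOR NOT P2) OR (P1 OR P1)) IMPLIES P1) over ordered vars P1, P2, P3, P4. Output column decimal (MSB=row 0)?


Formula: (((P2 XOR NOT P2) OR (P1 OR P1)) IMPLIES P1) over P1, P2, P3, P4 (16 rows)
Evaluate each row (bits = P1,P2,P3,P4, MSB first):
  row 0 [0000]: (((0 XOR NOT 0) OR (0 OR 0)) IMPLIES 0) -> 0
  row 1 [0001]: (((0 XOR NOT 0) OR (0 OR 0)) IMPLIES 0) -> 0
  row 2 [0010]: (((0 XOR NOT 0) OR (0 OR 0)) IMPLIES 0) -> 0
  row 3 [0011]: (((0 XOR NOT 0) OR (0 OR 0)) IMPLIES 0) -> 0
  row 4 [0100]: (((1 XOR NOT 1) OR (0 OR 0)) IMPLIES 0) -> 0
  row 5 [0101]: (((1 XOR NOT 1) OR (0 OR 0)) IMPLIES 0) -> 0
  row 6 [0110]: (((1 XOR NOT 1) OR (0 OR 0)) IMPLIES 0) -> 0
  row 7 [0111]: (((1 XOR NOT 1) OR (0 OR 0)) IMPLIES 0) -> 0
  row 8 [1000]: (((0 XOR NOT 0) OR (1 OR 1)) IMPLIES 1) -> 1
  row 9 [1001]: (((0 XOR NOT 0) OR (1 OR 1)) IMPLIES 1) -> 1
  row 10 [1010]: (((0 XOR NOT 0) OR (1 OR 1)) IMPLIES 1) -> 1
  row 11 [1011]: (((0 XOR NOT 0) OR (1 OR 1)) IMPLIES 1) -> 1
  row 12 [1100]: (((1 XOR NOT 1) OR (1 OR 1)) IMPLIES 1) -> 1
  row 13 [1101]: (((1 XOR NOT 1) OR (1 OR 1)) IMPLIES 1) -> 1
  row 14 [1110]: (((1 XOR NOT 1) OR (1 OR 1)) IMPLIES 1) -> 1
  row 15 [1111]: (((1 XOR NOT 1) OR (1 OR 1)) IMPLIES 1) -> 1
Full result column, 4 rows per line (P1,P2 fixed per line; P3,P4 runs 00..11 left to right):
  rows 0-3 [P1,P2=00]: 0000  = hex 0
  rows 4-7 [P1,P2=01]: 0000  = hex 0
  rows 8-11 [P1,P2=10]: 1111  = hex F
  rows 12-15 [P1,P2=11]: 1111  = hex F
Output column (row 0 .. row 15) = 0000000011111111
Output column grouped in 4s = 0000 0000 1111 1111 = 0x00FF
Convert to decimal digit by digit (value = value*16 + digit):
  0 -> 0
  0*16 + 0 = 0
  0*16 + 15 (F) = 15
  15*16 + 15 (F) = 255
Decimal = 255

255


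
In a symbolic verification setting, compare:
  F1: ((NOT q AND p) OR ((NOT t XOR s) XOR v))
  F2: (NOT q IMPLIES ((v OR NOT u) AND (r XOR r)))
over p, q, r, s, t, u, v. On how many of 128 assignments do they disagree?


F1 = ((NOT q AND p) OR ((NOT t XOR s) XOR v))
F2 = (NOT q IMPLIES ((v OR NOT u) AND (r XOR r)))
Evaluate both on each of 128 rows (bits = p,q,r,s,t,u,v):
  row 0 [0000000]: F1=1 F2=0 (differ) -> 1
  row 1 [0000001]: F1=0 F2=0 -> 0
  row 2 [0000010]: F1=1 F2=0 (differ) -> 1
  row 3 [0000011]: F1=0 F2=0 -> 0
  row 4 [0000100]: F1=0 F2=0 -> 0
  (every remaining row is evaluated the same way; all 128 results are listed next)
Full result column, 8 rows per line (p,q,r,s fixed per line; t,u,v runs 000..111 left to right):
  rows 0-7 [p,q,r,s=0000]: 10100101  (ones: 4)
  rows 8-15 [p,q,r,s=0001]: 01011010  (ones: 4)
  rows 16-23 [p,q,r,s=0010]: 10100101  (ones: 4)
  rows 24-31 [p,q,r,s=0011]: 01011010  (ones: 4)
  rows 32-39 [p,q,r,s=0100]: 01011010  (ones: 4)
  rows 40-47 [p,q,r,s=0101]: 10100101  (ones: 4)
  rows 48-55 [p,q,r,s=0110]: 01011010  (ones: 4)
  rows 56-63 [p,q,r,s=0111]: 10100101  (ones: 4)
  rows 64-71 [p,q,r,s=1000]: 11111111  (ones: 8)
  rows 72-79 [p,q,r,s=1001]: 11111111  (ones: 8)
  rows 80-87 [p,q,r,s=1010]: 11111111  (ones: 8)
  rows 88-95 [p,q,r,s=1011]: 11111111  (ones: 8)
  rows 96-103 [p,q,r,s=1100]: 01011010  (ones: 4)
  rows 104-111 [p,q,r,s=1101]: 10100101  (ones: 4)
  rows 112-119 [p,q,r,s=1110]: 01011010  (ones: 4)
  rows 120-127 [p,q,r,s=1111]: 10100101  (ones: 4)
Disagreements = 4+4+4+4+4+4+4+4+8+8+8+8+4+4+4+4 = 80

80


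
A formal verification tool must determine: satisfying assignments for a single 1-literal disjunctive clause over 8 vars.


Step 1: Total=2^8=256
Step 2: Unsat when all 1 false: 2^7=128
Step 3: Sat=256-128=128

128


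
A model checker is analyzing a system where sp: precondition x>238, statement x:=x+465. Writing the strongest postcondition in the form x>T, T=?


Formula: sp(P, x:=E) = exists old_x. (x = E[old_x/x]) AND P[old_x/x] (old_x is the value of x before the assignment; eliminate old_x by solving x = E[old_x/x] for old_x)
Step 1: Precondition P: x>238, i.e. old_x > 238
Step 2: Assignment gives x = old_x + 465, so old_x = x - 465
Step 3: Substitute into P: x - 465 > 238
Step 4: Simplify: x > 238+465 = 703

703


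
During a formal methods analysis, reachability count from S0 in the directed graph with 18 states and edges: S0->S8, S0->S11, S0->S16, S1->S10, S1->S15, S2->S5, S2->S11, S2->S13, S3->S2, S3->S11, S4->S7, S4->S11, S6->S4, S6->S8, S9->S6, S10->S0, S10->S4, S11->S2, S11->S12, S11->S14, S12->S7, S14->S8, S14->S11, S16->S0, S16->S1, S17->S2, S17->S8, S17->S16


BFS from S0:
  layer 0: {S0}
  layer 1: {S8, S11, S16}
  layer 2: {S1, S2, S12, S14}
  layer 3: {S5, S7, S10, S13, S15}
  layer 4: {S4}
Reachable set: {S0, S1, S2, S4, S5, S7, S8, S10, S11, S12, S13, S14, S15, S16}
Count = 14

14


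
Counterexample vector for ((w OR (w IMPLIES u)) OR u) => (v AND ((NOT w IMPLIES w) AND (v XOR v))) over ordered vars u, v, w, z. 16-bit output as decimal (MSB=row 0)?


F1 = ((w OR (w IMPLIES u)) OR u)
F2 = (v AND ((NOT w IMPLIES w) AND (v XOR v)))
Counterexample to F1=>F2 is where F1=1 and F2=0.
Evaluate each row (bits = u,v,w,z, MSB first):
  row 0 [0000]: F1=1 F2=0 -> F1&~F2 -> 1
  row 1 [0001]: F1=1 F2=0 -> F1&~F2 -> 1
  row 2 [0010]: F1=1 F2=0 -> F1&~F2 -> 1
  row 3 [0011]: F1=1 F2=0 -> F1&~F2 -> 1
  row 4 [0100]: F1=1 F2=0 -> F1&~F2 -> 1
  row 5 [0101]: F1=1 F2=0 -> F1&~F2 -> 1
  row 6 [0110]: F1=1 F2=0 -> F1&~F2 -> 1
  row 7 [0111]: F1=1 F2=0 -> F1&~F2 -> 1
  row 8 [1000]: F1=1 F2=0 -> F1&~F2 -> 1
  row 9 [1001]: F1=1 F2=0 -> F1&~F2 -> 1
  row 10 [1010]: F1=1 F2=0 -> F1&~F2 -> 1
  row 11 [1011]: F1=1 F2=0 -> F1&~F2 -> 1
  row 12 [1100]: F1=1 F2=0 -> F1&~F2 -> 1
  row 13 [1101]: F1=1 F2=0 -> F1&~F2 -> 1
  row 14 [1110]: F1=1 F2=0 -> F1&~F2 -> 1
  row 15 [1111]: F1=1 F2=0 -> F1&~F2 -> 1
Full result column, 4 rows per line (u,v fixed per line; w,z runs 00..11 left to right):
  rows 0-3 [u,v=00]: 1111  = hex F
  rows 4-7 [u,v=01]: 1111  = hex F
  rows 8-11 [u,v=10]: 1111  = hex F
  rows 12-15 [u,v=11]: 1111  = hex F
Counterexample vector (row 0 .. row 15) = 1111111111111111
Output column grouped in 4s = 1111 1111 1111 1111 = 0xFFFF
Convert to decimal digit by digit (value = value*16 + digit):
  F -> 15
  15*16 + 15 (F) = 255
  255*16 + 15 (F) = 4095
  4095*16 + 15 (F) = 65535
Decimal = 65535

65535


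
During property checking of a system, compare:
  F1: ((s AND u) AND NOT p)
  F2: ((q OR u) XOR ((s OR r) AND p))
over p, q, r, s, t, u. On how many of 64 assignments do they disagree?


F1 = ((s AND u) AND NOT p)
F2 = ((q OR u) XOR ((s OR r) AND p))
Evaluate both on each of 64 rows (bits = p,q,r,s,t,u):
  row 0 [000000]: F1=0 F2=0 -> 0
  row 1 [000001]: F1=0 F2=1 (differ) -> 1
  row 2 [000010]: F1=0 F2=0 -> 0
  row 3 [000011]: F1=0 F2=1 (differ) -> 1
  row 4 [000100]: F1=0 F2=0 -> 0
  (every remaining row is evaluated the same way; all 64 results are listed next)
Full result column, 8 rows per line (p,q,r fixed per line; s,t,u runs 000..111 left to right):
  rows 0-7 [p,q,r=000]: 01010000  (ones: 2)
  rows 8-15 [p,q,r=001]: 01010000  (ones: 2)
  rows 16-23 [p,q,r=010]: 11111010  (ones: 6)
  rows 24-31 [p,q,r=011]: 11111010  (ones: 6)
  rows 32-39 [p,q,r=100]: 01011010  (ones: 4)
  rows 40-47 [p,q,r=101]: 10101010  (ones: 4)
  rows 48-55 [p,q,r=110]: 11110000  (ones: 4)
  rows 56-63 [p,q,r=111]: 00000000  (ones: 0)
Disagreements = 2+2+6+6+4+4+4+0 = 28

28


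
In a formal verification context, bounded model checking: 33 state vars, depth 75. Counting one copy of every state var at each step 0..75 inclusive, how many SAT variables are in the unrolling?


BMC unrolls to depth k, creating one copy of each state var for steps 0..k.
Step count = 75 + 1 = 76 (steps 0 through 75)
Vars per step = 33
Total = 33 * 76 = 2508

2508
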